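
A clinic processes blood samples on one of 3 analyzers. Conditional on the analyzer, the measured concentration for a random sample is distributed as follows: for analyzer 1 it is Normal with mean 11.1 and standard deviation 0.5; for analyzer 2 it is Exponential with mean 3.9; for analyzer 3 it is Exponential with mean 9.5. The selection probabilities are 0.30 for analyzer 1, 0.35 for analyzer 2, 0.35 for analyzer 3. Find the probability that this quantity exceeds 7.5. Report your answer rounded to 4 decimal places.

0.5101

Conditional on each analyzer, P(X > 7.5): 1: 1; 2: 0.146157; 3: 0.454084.
By total probability, P(X > 7.5) = 0.3·1 + 0.35·0.146157 + 0.35·0.454084 = 0.510084.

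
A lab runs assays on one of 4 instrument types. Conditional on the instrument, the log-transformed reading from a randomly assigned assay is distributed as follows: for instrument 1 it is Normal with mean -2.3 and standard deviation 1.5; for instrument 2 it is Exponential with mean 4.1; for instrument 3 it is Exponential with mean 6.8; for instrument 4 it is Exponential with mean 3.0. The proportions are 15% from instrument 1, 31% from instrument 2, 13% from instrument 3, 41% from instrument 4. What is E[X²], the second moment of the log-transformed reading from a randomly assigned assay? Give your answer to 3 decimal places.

For each component E[X²] = Var + (mean)², giving 1: 7.54; 2: 33.62; 3: 92.48; 4: 18.
Overall E[X²] = 0.15·7.54 + 0.31·33.62 + 0.13·92.48 + 0.41·18 = 30.9556.

30.956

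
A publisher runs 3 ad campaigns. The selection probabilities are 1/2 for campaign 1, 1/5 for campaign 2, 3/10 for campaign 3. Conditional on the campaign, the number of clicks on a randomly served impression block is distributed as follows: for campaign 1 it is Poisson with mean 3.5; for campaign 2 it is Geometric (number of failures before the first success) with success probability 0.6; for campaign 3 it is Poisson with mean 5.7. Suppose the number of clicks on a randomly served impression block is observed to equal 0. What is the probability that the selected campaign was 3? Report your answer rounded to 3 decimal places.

0.007

Likelihoods P(X=0 | ·): 1: 0.0301974; 2: 0.6; 3: 0.00334597.
Posterior ∝ prior × likelihood. Numerator for 3: 0.3·0.00334597 = 0.00100379.
Normalizing constant: 0.5·0.0301974 + 0.2·0.6 + 0.3·0.00334597 = 0.136102.
P(3 | observation) = 0.00100379 / 0.136102 = 0.00737525.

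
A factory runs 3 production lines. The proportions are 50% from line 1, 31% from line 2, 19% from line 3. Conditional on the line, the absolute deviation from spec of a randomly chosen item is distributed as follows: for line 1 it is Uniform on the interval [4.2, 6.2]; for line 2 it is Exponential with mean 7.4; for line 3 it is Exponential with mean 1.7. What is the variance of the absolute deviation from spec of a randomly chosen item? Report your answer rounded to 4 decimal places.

21.5190

Per component, 1: μ=5.2, E[X²]=27.3733; 2: μ=7.4, E[X²]=109.52; 3: μ=1.7, E[X²]=5.78.
E[X] = 0.5·5.2 + 0.31·7.4 + 0.19·1.7 = 5.217.
E[X²] = 0.5·27.3733 + 0.31·109.52 + 0.19·5.78 = 48.7361.
Var(X) = E[X²] − (E[X])² = 48.7361 − 27.2171 = 21.519.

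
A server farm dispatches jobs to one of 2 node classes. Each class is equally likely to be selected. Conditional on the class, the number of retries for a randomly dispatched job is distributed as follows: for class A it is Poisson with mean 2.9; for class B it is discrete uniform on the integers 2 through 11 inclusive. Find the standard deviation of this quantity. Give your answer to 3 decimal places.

2.969

Per component, A: μ=2.9, E[X²]=11.31; B: μ=6.5, E[X²]=50.5.
E[X] = 0.5·2.9 + 0.5·6.5 = 4.7.
E[X²] = 0.5·11.31 + 0.5·50.5 = 30.905.
Var(X) = E[X²] − (E[X])² = 30.905 − 22.09 = 8.815.
SD(X) = √8.815 = 2.96901.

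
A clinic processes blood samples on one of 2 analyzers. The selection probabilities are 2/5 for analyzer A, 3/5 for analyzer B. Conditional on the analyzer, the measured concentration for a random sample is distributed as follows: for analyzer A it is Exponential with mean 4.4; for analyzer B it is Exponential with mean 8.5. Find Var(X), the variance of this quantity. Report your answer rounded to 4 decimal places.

Per component, A: μ=4.4, E[X²]=38.72; B: μ=8.5, E[X²]=144.5.
E[X] = 0.4·4.4 + 0.6·8.5 = 6.86.
E[X²] = 0.4·38.72 + 0.6·144.5 = 102.188.
Var(X) = E[X²] − (E[X])² = 102.188 − 47.0596 = 55.1284.

55.1284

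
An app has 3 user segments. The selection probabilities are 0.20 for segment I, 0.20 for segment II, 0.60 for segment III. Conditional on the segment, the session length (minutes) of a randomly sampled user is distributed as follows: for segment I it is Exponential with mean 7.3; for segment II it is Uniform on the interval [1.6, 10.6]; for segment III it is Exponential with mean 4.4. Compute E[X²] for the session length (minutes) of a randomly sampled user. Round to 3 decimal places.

For each component E[X²] = Var + (mean)², giving I: 106.58; II: 43.96; III: 38.72.
Overall E[X²] = 0.2·106.58 + 0.2·43.96 + 0.6·38.72 = 53.34.

53.340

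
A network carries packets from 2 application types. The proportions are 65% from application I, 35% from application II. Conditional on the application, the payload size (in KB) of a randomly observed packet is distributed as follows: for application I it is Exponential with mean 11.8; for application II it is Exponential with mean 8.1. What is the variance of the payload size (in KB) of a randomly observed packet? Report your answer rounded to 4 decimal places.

116.5840

Per component, I: μ=11.8, E[X²]=278.48; II: μ=8.1, E[X²]=131.22.
E[X] = 0.65·11.8 + 0.35·8.1 = 10.505.
E[X²] = 0.65·278.48 + 0.35·131.22 = 226.939.
Var(X) = E[X²] − (E[X])² = 226.939 − 110.355 = 116.584.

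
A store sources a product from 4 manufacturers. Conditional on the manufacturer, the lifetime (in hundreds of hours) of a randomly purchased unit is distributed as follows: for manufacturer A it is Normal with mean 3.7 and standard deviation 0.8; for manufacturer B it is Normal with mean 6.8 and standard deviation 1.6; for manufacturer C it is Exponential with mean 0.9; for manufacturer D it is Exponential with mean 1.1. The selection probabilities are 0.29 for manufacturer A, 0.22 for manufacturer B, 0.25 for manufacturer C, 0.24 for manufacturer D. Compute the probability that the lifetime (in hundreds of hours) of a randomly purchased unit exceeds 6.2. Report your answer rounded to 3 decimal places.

Conditional on each manufacturer, P(X > 6.2): A: 0.000889025; B: 0.64617; C: 0.00101905; D: 0.00356581.
By total probability, P(X > 6.2) = 0.29·0.000889025 + 0.22·0.64617 + 0.25·0.00101905 + 0.24·0.00356581 = 0.143526.

0.144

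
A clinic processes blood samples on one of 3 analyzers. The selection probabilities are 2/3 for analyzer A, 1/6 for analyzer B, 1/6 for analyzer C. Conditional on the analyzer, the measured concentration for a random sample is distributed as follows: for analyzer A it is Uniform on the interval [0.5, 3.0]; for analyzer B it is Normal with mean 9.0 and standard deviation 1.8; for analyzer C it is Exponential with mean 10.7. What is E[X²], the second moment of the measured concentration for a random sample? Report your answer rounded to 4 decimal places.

54.5922

For each component E[X²] = Var + (mean)², giving A: 3.58333; B: 84.24; C: 228.98.
Overall E[X²] = 0.666667·3.58333 + 0.166667·84.24 + 0.166667·228.98 = 54.5922.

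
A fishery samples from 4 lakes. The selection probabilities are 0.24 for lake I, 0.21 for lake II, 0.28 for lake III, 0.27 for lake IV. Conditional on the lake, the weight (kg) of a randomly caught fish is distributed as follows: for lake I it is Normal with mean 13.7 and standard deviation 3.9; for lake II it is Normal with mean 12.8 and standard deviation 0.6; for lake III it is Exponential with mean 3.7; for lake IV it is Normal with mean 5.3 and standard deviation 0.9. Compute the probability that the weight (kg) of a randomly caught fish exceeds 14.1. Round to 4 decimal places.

0.1196

Conditional on each lake, P(X > 14.1): I: 0.459154; II: 0.0151301; III: 0.0221302; IV: 0.
By total probability, P(X > 14.1) = 0.24·0.459154 + 0.21·0.0151301 + 0.28·0.0221302 + 0.27·0 = 0.119571.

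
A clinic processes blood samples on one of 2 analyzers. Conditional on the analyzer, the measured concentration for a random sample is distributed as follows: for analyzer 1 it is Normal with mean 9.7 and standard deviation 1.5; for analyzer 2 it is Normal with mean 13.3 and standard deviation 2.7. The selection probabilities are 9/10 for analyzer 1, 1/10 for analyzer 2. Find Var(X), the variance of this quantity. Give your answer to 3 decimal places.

3.920

Per component, 1: μ=9.7, E[X²]=96.34; 2: μ=13.3, E[X²]=184.18.
E[X] = 0.9·9.7 + 0.1·13.3 = 10.06.
E[X²] = 0.9·96.34 + 0.1·184.18 = 105.124.
Var(X) = E[X²] − (E[X])² = 105.124 − 101.204 = 3.9204.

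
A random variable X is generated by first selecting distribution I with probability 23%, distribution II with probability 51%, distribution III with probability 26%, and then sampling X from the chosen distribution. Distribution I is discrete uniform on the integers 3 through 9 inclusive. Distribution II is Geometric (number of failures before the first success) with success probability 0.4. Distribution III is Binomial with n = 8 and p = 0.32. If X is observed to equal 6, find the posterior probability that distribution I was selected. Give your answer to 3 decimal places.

0.714

Likelihoods P(X=6 | ·): I: 0.142857; II: 0.0186624; III: 0.013902.
Posterior ∝ prior × likelihood. Numerator for I: 0.23·0.142857 = 0.0328571.
Normalizing constant: 0.23·0.142857 + 0.51·0.0186624 + 0.26·0.013902 = 0.0459895.
P(I | observation) = 0.0328571 / 0.0459895 = 0.714449.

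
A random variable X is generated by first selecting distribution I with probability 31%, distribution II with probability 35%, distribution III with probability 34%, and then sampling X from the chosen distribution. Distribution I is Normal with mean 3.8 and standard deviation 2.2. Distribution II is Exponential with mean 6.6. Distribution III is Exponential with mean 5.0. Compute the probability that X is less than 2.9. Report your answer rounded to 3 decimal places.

0.380

Conditional on each component, P(X < 2.9): I: 0.341236; II: 0.355573; III: 0.440102.
By total probability, P(X < 2.9) = 0.31·0.341236 + 0.35·0.355573 + 0.34·0.440102 = 0.379868.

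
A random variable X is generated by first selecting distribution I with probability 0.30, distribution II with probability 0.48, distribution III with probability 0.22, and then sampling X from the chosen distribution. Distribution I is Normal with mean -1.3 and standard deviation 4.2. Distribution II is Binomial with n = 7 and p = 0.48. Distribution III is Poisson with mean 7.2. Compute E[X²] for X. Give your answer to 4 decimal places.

25.0455

For each component E[X²] = Var + (mean)², giving I: 19.33; II: 13.0368; III: 59.04.
Overall E[X²] = 0.3·19.33 + 0.48·13.0368 + 0.22·59.04 = 25.0455.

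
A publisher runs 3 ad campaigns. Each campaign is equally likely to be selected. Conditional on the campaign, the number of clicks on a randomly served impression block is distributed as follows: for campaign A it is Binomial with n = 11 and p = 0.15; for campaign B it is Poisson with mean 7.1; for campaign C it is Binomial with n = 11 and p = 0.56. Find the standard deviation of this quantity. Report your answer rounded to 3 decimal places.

3.065

Per component, A: μ=1.65, E[X²]=4.125; B: μ=7.1, E[X²]=57.51; C: μ=6.16, E[X²]=40.656.
E[X] = 0.333333·1.65 + 0.333333·7.1 + 0.333333·6.16 = 4.97.
E[X²] = 0.333333·4.125 + 0.333333·57.51 + 0.333333·40.656 = 34.097.
Var(X) = E[X²] − (E[X])² = 34.097 − 24.7009 = 9.3961.
SD(X) = √9.3961 = 3.06531.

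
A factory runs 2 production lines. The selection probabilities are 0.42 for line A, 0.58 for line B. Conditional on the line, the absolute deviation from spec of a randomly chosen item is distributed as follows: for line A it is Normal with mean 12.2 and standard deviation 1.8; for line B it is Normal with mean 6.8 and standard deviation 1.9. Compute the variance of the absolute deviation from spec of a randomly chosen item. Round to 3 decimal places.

Per component, A: μ=12.2, E[X²]=152.08; B: μ=6.8, E[X²]=49.85.
E[X] = 0.42·12.2 + 0.58·6.8 = 9.068.
E[X²] = 0.42·152.08 + 0.58·49.85 = 92.7866.
Var(X) = E[X²] − (E[X])² = 92.7866 − 82.2286 = 10.558.

10.558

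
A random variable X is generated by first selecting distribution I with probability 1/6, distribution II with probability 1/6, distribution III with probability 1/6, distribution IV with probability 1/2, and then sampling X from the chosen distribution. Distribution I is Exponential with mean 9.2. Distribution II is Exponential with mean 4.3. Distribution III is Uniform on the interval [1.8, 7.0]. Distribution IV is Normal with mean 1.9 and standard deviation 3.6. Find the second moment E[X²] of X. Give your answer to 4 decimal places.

For each component E[X²] = Var + (mean)², giving I: 169.28; II: 36.98; III: 21.6133; IV: 16.57.
Overall E[X²] = 0.166667·169.28 + 0.166667·36.98 + 0.166667·21.6133 + 0.5·16.57 = 46.2639.

46.2639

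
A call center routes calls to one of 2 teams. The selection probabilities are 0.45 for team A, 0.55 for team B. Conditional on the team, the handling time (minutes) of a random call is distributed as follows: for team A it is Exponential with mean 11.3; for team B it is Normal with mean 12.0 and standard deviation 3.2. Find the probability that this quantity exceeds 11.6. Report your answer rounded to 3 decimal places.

0.464

Conditional on each team, P(X > 11.6): A: 0.358241; B: 0.549738.
By total probability, P(X > 11.6) = 0.45·0.358241 + 0.55·0.549738 = 0.463565.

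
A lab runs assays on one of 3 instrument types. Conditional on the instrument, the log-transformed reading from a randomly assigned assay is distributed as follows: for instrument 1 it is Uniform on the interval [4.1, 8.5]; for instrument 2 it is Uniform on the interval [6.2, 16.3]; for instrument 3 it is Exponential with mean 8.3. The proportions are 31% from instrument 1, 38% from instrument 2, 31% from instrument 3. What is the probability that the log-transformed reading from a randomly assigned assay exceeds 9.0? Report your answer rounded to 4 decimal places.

0.3795

Conditional on each instrument, P(X > 9.0): 1: 0; 2: 0.722772; 3: 0.338126.
By total probability, P(X > 9.0) = 0.31·0 + 0.38·0.722772 + 0.31·0.338126 = 0.379472.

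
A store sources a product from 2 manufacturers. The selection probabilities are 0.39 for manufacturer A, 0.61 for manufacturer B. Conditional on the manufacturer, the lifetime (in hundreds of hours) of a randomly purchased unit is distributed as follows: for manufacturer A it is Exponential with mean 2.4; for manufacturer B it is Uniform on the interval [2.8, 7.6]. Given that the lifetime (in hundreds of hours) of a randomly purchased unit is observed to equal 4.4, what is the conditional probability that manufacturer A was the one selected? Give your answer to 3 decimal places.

0.170

Likelihoods f(4.4 | ·): A: 0.0666166; B: 0.208333.
Posterior ∝ prior × likelihood. Numerator for A: 0.39·0.0666166 = 0.0259805.
Normalizing constant: 0.39·0.0666166 + 0.61·0.208333 = 0.153064.
P(A | observation) = 0.0259805 / 0.153064 = 0.169736.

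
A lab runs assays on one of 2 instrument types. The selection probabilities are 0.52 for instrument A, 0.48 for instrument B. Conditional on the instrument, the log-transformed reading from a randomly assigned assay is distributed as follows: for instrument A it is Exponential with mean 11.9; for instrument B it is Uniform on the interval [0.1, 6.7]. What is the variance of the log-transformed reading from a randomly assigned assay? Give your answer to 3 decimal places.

93.413

Per component, A: μ=11.9, E[X²]=283.22; B: μ=3.4, E[X²]=15.19.
E[X] = 0.52·11.9 + 0.48·3.4 = 7.82.
E[X²] = 0.52·283.22 + 0.48·15.19 = 154.566.
Var(X) = E[X²] − (E[X])² = 154.566 − 61.1524 = 93.4132.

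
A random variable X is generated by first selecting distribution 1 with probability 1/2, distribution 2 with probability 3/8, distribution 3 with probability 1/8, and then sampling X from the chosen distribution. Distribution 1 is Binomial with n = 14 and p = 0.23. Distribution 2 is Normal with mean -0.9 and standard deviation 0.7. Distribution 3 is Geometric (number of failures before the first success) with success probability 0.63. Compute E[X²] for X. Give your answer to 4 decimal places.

For each component E[X²] = Var + (mean)², giving 1: 12.8478; 2: 1.3; 3: 1.27715.
Overall E[X²] = 0.5·12.8478 + 0.375·1.3 + 0.125·1.27715 = 7.07104.

7.0710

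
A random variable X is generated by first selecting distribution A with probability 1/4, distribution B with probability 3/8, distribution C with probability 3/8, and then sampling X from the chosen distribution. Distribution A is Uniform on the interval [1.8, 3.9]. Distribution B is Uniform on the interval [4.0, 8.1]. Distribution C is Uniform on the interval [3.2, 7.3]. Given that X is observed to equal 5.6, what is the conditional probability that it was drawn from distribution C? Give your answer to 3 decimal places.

Likelihoods f(5.6 | ·): A: 0; B: 0.243902; C: 0.243902.
Posterior ∝ prior × likelihood. Numerator for C: 0.375·0.243902 = 0.0914634.
Normalizing constant: 0.25·0 + 0.375·0.243902 + 0.375·0.243902 = 0.182927.
P(C | observation) = 0.0914634 / 0.182927 = 0.5.

0.500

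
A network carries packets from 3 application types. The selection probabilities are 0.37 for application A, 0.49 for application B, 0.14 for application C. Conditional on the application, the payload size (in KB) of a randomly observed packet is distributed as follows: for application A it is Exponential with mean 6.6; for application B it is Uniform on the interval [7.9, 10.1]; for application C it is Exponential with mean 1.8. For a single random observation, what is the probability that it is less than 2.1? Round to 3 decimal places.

0.197

Conditional on each application, P(X < 2.1): A: 0.272529; B: 0; C: 0.688597.
By total probability, P(X < 2.1) = 0.37·0.272529 + 0.49·0 + 0.14·0.688597 = 0.197239.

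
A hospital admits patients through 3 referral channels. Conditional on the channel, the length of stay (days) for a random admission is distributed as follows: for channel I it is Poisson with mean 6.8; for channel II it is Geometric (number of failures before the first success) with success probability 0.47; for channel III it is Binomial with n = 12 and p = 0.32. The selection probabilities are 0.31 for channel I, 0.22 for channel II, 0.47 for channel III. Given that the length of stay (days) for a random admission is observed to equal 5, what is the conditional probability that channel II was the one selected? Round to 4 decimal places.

Likelihoods P(X=5 | ·): I: 0.134946; II: 0.0196552; III: 0.178664.
Posterior ∝ prior × likelihood. Numerator for II: 0.22·0.0196552 = 0.00432414.
Normalizing constant: 0.31·0.134946 + 0.22·0.0196552 + 0.47·0.178664 = 0.13013.
P(II | observation) = 0.00432414 / 0.13013 = 0.0332295.

0.0332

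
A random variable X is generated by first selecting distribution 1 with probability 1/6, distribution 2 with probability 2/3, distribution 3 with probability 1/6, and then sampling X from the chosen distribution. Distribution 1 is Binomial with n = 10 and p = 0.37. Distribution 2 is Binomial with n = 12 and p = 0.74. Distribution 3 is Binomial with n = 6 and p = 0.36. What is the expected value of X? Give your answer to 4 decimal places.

6.8967

Component means — 1: 3.7; 2: 8.88; 3: 2.16.
E[X] = 0.166667·3.7 + 0.666667·8.88 + 0.166667·2.16 = 6.89667.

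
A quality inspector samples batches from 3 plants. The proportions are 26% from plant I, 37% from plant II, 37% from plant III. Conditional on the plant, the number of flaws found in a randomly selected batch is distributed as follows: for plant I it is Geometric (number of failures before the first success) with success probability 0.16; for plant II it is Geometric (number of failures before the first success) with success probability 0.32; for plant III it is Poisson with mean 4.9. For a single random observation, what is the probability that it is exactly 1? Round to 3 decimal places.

0.129

Conditional on each plant, P(X = 1): I: 0.1344; II: 0.2176; III: 0.0364883.
By total probability, P(X = 1) = 0.26·0.1344 + 0.37·0.2176 + 0.37·0.0364883 = 0.128957.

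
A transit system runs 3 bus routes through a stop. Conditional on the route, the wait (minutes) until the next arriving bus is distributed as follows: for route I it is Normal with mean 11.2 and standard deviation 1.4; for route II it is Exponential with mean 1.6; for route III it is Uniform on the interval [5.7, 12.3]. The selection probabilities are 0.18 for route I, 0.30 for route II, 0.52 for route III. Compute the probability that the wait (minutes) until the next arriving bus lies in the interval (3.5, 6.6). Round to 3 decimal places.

Conditional on each route, P(3.5 < X < 6.6): I: 0.000508602; II: 0.0960334; III: 0.136364.
By total probability, P(3.5 < X < 6.6) = 0.18·0.000508602 + 0.3·0.0960334 + 0.52·0.136364 = 0.0998107.

0.100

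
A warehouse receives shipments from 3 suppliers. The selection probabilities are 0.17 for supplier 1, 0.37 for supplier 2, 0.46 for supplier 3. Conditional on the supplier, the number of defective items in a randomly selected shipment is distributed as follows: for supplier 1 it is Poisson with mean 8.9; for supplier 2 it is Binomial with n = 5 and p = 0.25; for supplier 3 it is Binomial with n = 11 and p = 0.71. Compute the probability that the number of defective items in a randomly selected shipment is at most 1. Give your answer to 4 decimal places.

0.2344

Conditional on each supplier, P(X ≤ 1): 1: 0.00135025; 2: 0.632812; 3: 3.40773e-05.
By total probability, P(X ≤ 1) = 0.17·0.00135025 + 0.37·0.632812 + 0.46·3.40773e-05 = 0.234386.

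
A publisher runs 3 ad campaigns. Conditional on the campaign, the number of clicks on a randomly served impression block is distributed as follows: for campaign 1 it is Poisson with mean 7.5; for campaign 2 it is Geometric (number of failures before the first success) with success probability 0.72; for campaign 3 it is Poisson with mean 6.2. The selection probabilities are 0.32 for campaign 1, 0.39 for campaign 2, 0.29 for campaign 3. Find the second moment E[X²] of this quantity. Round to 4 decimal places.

33.6152

For each component E[X²] = Var + (mean)², giving 1: 63.75; 2: 0.691358; 3: 44.64.
Overall E[X²] = 0.32·63.75 + 0.39·0.691358 + 0.29·44.64 = 33.6152.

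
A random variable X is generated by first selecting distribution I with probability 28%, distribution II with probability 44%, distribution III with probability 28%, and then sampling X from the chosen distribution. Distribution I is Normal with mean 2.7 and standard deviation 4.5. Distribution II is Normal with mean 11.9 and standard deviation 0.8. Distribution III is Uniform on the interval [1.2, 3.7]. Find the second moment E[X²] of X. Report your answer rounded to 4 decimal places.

72.1277

For each component E[X²] = Var + (mean)², giving I: 27.54; II: 142.25; III: 6.52333.
Overall E[X²] = 0.28·27.54 + 0.44·142.25 + 0.28·6.52333 = 72.1277.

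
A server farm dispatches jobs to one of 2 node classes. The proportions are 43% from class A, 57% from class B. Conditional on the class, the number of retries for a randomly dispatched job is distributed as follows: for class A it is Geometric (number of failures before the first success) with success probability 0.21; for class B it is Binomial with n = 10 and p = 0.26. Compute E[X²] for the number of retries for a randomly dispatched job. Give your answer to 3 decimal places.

For each component E[X²] = Var + (mean)², giving A: 32.0658; B: 8.684.
Overall E[X²] = 0.43·32.0658 + 0.57·8.684 = 18.7382.

18.738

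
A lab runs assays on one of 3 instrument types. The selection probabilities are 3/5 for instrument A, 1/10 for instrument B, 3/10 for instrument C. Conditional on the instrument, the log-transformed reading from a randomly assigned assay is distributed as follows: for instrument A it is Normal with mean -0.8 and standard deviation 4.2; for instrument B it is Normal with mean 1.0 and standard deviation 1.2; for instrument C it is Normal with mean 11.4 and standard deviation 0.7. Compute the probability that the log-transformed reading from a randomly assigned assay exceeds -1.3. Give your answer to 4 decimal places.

Conditional on each instrument, P(X > -1.3): A: 0.547381; B: 0.97236; C: 1.
By total probability, P(X > -1.3) = 0.6·0.547381 + 0.1·0.97236 + 0.3·1 = 0.725665.

0.7257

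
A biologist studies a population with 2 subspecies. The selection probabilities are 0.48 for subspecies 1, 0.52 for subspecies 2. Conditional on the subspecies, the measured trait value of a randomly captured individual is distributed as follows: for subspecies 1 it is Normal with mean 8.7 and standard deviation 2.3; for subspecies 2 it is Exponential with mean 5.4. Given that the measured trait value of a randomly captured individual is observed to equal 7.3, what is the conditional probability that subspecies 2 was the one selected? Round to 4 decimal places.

Likelihoods f(7.3 | ·): 1: 0.144121; 2: 0.0479186.
Posterior ∝ prior × likelihood. Numerator for 2: 0.52·0.0479186 = 0.0249177.
Normalizing constant: 0.48·0.144121 + 0.52·0.0479186 = 0.0940957.
P(2 | observation) = 0.0249177 / 0.0940957 = 0.264812.

0.2648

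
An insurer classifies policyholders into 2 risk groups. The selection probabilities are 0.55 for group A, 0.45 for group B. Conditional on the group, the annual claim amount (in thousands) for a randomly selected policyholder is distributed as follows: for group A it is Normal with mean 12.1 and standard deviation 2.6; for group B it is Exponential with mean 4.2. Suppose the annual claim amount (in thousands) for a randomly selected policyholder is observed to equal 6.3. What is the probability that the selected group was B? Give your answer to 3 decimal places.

0.773

Likelihoods f(6.3 | ·): A: 0.012745; B: 0.0531262.
Posterior ∝ prior × likelihood. Numerator for B: 0.45·0.0531262 = 0.0239068.
Normalizing constant: 0.55·0.012745 + 0.45·0.0531262 = 0.0309166.
P(B | observation) = 0.0239068 / 0.0309166 = 0.773269.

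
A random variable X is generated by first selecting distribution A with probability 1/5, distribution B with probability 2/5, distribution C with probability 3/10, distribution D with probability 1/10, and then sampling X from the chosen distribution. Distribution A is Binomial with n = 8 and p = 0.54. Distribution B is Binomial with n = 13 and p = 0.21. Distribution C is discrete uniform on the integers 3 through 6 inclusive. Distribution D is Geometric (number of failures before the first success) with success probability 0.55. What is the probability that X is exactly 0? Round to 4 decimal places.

Conditional on each component, P(X = 0): A: 0.00200476; B: 0.0466823; C: 0; D: 0.55.
By total probability, P(X = 0) = 0.2·0.00200476 + 0.4·0.0466823 + 0.3·0 + 0.1·0.55 = 0.0740739.

0.0741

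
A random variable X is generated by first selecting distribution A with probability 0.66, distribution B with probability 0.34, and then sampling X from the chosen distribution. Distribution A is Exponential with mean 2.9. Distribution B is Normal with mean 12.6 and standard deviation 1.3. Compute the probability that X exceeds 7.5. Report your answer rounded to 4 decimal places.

0.3897

Conditional on each component, P(X > 7.5): A: 0.0753051; B: 0.999956.
By total probability, P(X > 7.5) = 0.66·0.0753051 + 0.34·0.999956 = 0.389687.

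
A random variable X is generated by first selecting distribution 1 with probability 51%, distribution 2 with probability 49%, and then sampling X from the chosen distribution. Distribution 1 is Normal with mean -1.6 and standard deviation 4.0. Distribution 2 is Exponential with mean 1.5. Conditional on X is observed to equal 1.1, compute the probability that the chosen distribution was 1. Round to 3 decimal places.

Likelihoods f(1.1 | ·): 1: 0.0794168; 2: 0.320204.
Posterior ∝ prior × likelihood. Numerator for 1: 0.51·0.0794168 = 0.0405026.
Normalizing constant: 0.51·0.0794168 + 0.49·0.320204 = 0.197402.
P(1 | observation) = 0.0405026 / 0.197402 = 0.205178.

0.205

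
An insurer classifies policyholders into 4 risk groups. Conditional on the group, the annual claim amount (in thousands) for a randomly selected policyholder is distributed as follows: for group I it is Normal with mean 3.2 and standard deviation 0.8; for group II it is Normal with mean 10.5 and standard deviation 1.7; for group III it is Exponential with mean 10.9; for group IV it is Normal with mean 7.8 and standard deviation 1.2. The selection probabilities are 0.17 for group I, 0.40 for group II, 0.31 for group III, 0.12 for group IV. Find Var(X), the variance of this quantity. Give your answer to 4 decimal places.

Per component, I: μ=3.2, E[X²]=10.88; II: μ=10.5, E[X²]=113.14; III: μ=10.9, E[X²]=237.62; IV: μ=7.8, E[X²]=62.28.
E[X] = 0.17·3.2 + 0.4·10.5 + 0.31·10.9 + 0.12·7.8 = 9.059.
E[X²] = 0.17·10.88 + 0.4·113.14 + 0.31·237.62 + 0.12·62.28 = 128.241.
Var(X) = E[X²] − (E[X])² = 128.241 − 82.0655 = 46.1759.

46.1759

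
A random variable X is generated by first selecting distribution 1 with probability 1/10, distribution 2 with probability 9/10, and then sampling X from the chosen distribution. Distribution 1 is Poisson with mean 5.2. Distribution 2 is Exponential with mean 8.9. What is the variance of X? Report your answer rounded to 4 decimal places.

73.0411

Per component, 1: μ=5.2, E[X²]=32.24; 2: μ=8.9, E[X²]=158.42.
E[X] = 0.1·5.2 + 0.9·8.9 = 8.53.
E[X²] = 0.1·32.24 + 0.9·158.42 = 145.802.
Var(X) = E[X²] − (E[X])² = 145.802 − 72.7609 = 73.0411.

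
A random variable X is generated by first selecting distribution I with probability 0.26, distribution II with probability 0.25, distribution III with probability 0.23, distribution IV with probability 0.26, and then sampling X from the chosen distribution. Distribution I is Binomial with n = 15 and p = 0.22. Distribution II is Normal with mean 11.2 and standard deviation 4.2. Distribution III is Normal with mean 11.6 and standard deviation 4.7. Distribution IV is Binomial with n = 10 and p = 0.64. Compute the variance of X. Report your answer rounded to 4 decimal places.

22.7087

Per component, I: μ=3.3, E[X²]=13.464; II: μ=11.2, E[X²]=143.08; III: μ=11.6, E[X²]=156.65; IV: μ=6.4, E[X²]=43.264.
E[X] = 0.26·3.3 + 0.25·11.2 + 0.23·11.6 + 0.26·6.4 = 7.99.
E[X²] = 0.26·13.464 + 0.25·143.08 + 0.23·156.65 + 0.26·43.264 = 86.5488.
Var(X) = E[X²] − (E[X])² = 86.5488 − 63.8401 = 22.7087.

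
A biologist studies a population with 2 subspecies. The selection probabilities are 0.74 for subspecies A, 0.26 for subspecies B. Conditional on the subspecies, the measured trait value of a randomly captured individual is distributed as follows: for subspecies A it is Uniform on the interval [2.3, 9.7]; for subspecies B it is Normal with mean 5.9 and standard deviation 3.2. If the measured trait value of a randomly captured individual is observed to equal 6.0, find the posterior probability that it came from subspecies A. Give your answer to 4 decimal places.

Likelihoods f(6.0 | ·): A: 0.135135; B: 0.124609.
Posterior ∝ prior × likelihood. Numerator for A: 0.74·0.135135 = 0.1.
Normalizing constant: 0.74·0.135135 + 0.26·0.124609 = 0.132398.
P(A | observation) = 0.1 / 0.132398 = 0.755297.

0.7553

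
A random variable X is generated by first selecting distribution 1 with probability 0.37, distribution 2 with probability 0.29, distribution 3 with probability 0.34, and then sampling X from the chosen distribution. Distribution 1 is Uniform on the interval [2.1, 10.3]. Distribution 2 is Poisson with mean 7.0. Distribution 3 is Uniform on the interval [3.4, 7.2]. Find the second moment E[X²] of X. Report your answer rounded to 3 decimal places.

42.496

For each component E[X²] = Var + (mean)², giving 1: 44.0433; 2: 56; 3: 29.2933.
Overall E[X²] = 0.37·44.0433 + 0.29·56 + 0.34·29.2933 = 42.4958.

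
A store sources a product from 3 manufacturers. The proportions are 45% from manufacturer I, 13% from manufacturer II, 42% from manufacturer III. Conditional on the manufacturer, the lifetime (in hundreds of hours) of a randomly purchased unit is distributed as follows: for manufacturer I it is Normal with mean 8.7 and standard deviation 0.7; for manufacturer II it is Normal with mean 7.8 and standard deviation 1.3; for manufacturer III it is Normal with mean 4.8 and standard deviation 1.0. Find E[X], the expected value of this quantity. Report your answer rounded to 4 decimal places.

Component means — I: 8.7; II: 7.8; III: 4.8.
E[X] = 0.45·8.7 + 0.13·7.8 + 0.42·4.8 = 6.945.

6.9450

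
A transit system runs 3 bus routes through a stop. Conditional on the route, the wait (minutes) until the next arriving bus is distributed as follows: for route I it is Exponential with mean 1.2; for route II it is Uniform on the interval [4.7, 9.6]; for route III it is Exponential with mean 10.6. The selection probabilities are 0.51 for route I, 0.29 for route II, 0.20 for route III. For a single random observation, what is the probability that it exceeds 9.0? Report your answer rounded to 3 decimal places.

0.121

Conditional on each route, P(X > 9.0): I: 0.000553084; II: 0.122449; III: 0.427818.
By total probability, P(X > 9.0) = 0.51·0.000553084 + 0.29·0.122449 + 0.2·0.427818 = 0.121356.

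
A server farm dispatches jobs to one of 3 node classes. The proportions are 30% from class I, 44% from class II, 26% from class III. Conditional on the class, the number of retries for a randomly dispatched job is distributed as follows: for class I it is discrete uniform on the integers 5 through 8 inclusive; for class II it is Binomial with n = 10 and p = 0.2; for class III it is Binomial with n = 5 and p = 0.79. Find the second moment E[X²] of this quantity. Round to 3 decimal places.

19.786

For each component E[X²] = Var + (mean)², giving I: 43.5; II: 5.6; III: 16.432.
Overall E[X²] = 0.3·43.5 + 0.44·5.6 + 0.26·16.432 = 19.7863.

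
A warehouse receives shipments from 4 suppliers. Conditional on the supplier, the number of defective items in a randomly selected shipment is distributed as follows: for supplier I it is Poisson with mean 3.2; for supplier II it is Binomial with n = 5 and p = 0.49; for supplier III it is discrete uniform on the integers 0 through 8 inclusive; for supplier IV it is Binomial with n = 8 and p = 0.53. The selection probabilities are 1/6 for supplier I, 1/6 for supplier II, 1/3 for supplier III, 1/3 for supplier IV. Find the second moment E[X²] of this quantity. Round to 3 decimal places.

17.661

For each component E[X²] = Var + (mean)², giving I: 13.44; II: 7.252; III: 22.6667; IV: 19.9704.
Overall E[X²] = 0.166667·13.44 + 0.166667·7.252 + 0.333333·22.6667 + 0.333333·19.9704 = 17.661.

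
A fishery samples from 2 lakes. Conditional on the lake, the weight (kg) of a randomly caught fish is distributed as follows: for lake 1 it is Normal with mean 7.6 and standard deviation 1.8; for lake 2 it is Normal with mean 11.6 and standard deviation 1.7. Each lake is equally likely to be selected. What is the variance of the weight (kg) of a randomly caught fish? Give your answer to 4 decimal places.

Per component, 1: μ=7.6, E[X²]=61; 2: μ=11.6, E[X²]=137.45.
E[X] = 0.5·7.6 + 0.5·11.6 = 9.6.
E[X²] = 0.5·61 + 0.5·137.45 = 99.225.
Var(X) = E[X²] − (E[X])² = 99.225 − 92.16 = 7.065.

7.0650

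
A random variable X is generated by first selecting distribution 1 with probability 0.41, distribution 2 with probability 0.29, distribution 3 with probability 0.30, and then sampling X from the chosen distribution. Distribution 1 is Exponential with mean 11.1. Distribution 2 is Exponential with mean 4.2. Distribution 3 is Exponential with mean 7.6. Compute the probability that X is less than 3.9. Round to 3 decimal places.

Conditional on each component, P(X < 3.9): 1: 0.296264; 2: 0.604882; 3: 0.401398.
By total probability, P(X < 3.9) = 0.41·0.296264 + 0.29·0.604882 + 0.3·0.401398 = 0.417303.

0.417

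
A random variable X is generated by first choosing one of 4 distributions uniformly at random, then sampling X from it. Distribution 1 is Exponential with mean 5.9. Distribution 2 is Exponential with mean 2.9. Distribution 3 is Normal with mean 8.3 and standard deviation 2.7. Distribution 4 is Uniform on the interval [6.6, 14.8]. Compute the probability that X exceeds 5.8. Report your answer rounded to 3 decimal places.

0.583

Conditional on each component, P(X > 5.8): 1: 0.374168; 2: 0.135335; 3: 0.822758; 4: 1.
By total probability, P(X > 5.8) = 0.25·0.374168 + 0.25·0.135335 + 0.25·0.822758 + 0.25·1 = 0.583065.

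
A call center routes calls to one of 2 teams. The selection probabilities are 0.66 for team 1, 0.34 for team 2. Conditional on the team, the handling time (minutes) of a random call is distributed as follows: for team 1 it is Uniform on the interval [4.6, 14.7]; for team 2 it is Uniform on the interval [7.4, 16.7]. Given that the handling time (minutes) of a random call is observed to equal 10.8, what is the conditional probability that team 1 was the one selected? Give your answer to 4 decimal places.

0.6412

Likelihoods f(10.8 | ·): 1: 0.0990099; 2: 0.107527.
Posterior ∝ prior × likelihood. Numerator for 1: 0.66·0.0990099 = 0.0653465.
Normalizing constant: 0.66·0.0990099 + 0.34·0.107527 = 0.101906.
P(1 | observation) = 0.0653465 / 0.101906 = 0.641245.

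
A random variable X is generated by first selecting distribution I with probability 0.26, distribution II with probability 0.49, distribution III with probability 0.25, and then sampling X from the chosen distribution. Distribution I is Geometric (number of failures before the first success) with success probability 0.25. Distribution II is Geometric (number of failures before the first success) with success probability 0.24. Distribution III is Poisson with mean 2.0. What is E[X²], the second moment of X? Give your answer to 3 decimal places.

For each component E[X²] = Var + (mean)², giving I: 21; II: 23.2222; III: 6.
Overall E[X²] = 0.26·21 + 0.49·23.2222 + 0.25·6 = 18.3389.

18.339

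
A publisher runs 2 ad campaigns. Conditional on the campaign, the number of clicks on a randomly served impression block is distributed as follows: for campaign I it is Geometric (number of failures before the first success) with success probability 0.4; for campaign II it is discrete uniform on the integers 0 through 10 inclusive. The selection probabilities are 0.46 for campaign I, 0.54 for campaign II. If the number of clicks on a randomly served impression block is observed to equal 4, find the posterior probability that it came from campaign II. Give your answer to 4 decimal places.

Likelihoods P(X=4 | ·): I: 0.05184; II: 0.0909091.
Posterior ∝ prior × likelihood. Numerator for II: 0.54·0.0909091 = 0.0490909.
Normalizing constant: 0.46·0.05184 + 0.54·0.0909091 = 0.0729373.
P(II | observation) = 0.0490909 / 0.0729373 = 0.673056.

0.6731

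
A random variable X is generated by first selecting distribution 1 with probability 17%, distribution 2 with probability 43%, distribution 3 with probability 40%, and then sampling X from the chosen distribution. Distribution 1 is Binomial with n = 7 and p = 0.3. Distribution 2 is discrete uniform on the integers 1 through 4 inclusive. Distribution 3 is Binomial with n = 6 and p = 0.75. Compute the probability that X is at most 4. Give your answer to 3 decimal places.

0.782

Conditional on each component, P(X ≤ 4): 1: 0.971204; 2: 1; 3: 0.466064.
By total probability, P(X ≤ 4) = 0.17·0.971204 + 0.43·1 + 0.4·0.466064 = 0.781531.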